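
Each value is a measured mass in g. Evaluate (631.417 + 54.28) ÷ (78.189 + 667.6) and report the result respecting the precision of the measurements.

631.417 + 54.28 = 685.697, limited to 2 d.p. → 5 s.f.; 78.189 + 667.6 = 745.789, limited to 1 d.p. → 4 s.f.
Carrying full precision, 685.697 ÷ 745.789 = 0.91942493118…; keep min(5, 4) = 4 s.f.
Rounded to 4 significant figures: 0.9194.

0.9194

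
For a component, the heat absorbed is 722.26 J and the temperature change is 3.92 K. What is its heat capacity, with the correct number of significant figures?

184 J/K

heat capacity = 722.26 J ÷ 3.92 K = 184.25 J/K.
722.26 has 5 significant figures; 3.92 has 3.
Division/multiplication keeps the fewest: 3 significant figures.
Rounded: 184 J/K.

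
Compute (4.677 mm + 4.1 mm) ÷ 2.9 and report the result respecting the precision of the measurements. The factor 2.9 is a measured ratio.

4.677 mm + 4.1 mm = 8.777 mm; the sum is limited to 1 decimal place (2 s.f.).
Carrying full precision, 8.777 ÷ 2.9 = 3.02655172414… mm; 2.9 has 2 s.f., so the result keeps min(2, 2) = 2 s.f.
Rounded to 2 significant figures: 3.0 mm.

3.0 mm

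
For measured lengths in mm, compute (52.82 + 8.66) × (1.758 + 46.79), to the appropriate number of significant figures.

2985 mm²

52.82 + 8.66 = 61.48, limited to 2 d.p. → 4 s.f.; 1.758 + 46.79 = 48.548, limited to 2 d.p. → 4 s.f.
Carrying full precision, 61.48 × 48.548 = 2984.73104; keep min(4, 4) = 4 s.f.
Rounded to 4 significant figures: 2985 mm².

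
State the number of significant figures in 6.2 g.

2

6.2: every digit is nonzero and significant.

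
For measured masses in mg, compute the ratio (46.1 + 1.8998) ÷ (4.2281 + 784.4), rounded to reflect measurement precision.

0.0609

46.1 + 1.8998 = 47.9998, limited to 1 d.p. → 3 s.f.; 4.2281 + 784.4 = 788.6281, limited to 1 d.p. → 4 s.f.
Carrying full precision, 47.9998 ÷ 788.6281 = 0.0608649374781…; keep min(3, 4) = 3 s.f.
Rounded to 3 significant figures: 0.0609.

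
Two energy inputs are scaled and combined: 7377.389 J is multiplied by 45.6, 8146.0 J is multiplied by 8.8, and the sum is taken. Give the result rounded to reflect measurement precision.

4.08 × 10^5 J

7377.389 × 45.6 = 336408.9384 → 3.36 × 10^5 J (3 s.f., last digit at the 10^3 place).
8146.0 × 8.8 = 71684.8 → 7.2 × 10^4 J (2 s.f., last digit at the 10^3 place).
Sum: 408093.7384 J; keep the coarser place, 10^3.
Result: 4.08 × 10^5 J.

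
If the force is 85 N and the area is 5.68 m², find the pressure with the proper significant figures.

pressure = 85 N ÷ 5.68 m² = 14.9647887324… Pa.
85 has 2 significant figures; 5.68 has 3.
Division/multiplication keeps the fewest: 2 significant figures.
Rounded: 15 Pa.

15 Pa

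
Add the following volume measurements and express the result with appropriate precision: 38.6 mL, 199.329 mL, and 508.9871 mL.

746.9 mL

38.6 mL + 199.329 mL + 508.9871 mL = 746.9161 mL.
Addition/subtraction keeps the fewest decimal places: 38.6 → 1 decimal place, 199.329 → 3 decimal places, 508.9871 → 4 decimal places; limit is 1.
Rounded to 1 decimal place: 746.9 mL.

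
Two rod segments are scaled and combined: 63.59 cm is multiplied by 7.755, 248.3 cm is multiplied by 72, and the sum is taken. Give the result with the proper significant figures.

1.8 × 10⁴ cm

63.59 × 7.755 = 493.14045 → 493.1 cm (4 s.f., last digit at the 10^-1 place).
248.3 × 72 = 17877.6 → 1.8 × 10⁴ cm (2 s.f., last digit at the 10^3 place).
Sum: 18370.74045 cm; keep the coarser place, 10^3.
Result: 1.8 × 10⁴ cm.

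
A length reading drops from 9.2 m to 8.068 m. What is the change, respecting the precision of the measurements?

1.1 m

9.2 m − 8.068 m = 1.132 m.
Addition/subtraction keeps the fewest decimal places: 9.2 → 1 decimal place, 8.068 → 3 decimal places; limit is 1.
Rounded to 1 decimal place: 1.1 m.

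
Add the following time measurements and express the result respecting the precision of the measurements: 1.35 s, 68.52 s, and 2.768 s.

1.35 s + 68.52 s + 2.768 s = 72.638 s.
Addition/subtraction keeps the fewest decimal places: 1.35 → 2 decimal places, 68.52 → 2 decimal places, 2.768 → 3 decimal places; limit is 2.
Rounded to 2 decimal places: 72.64 s.

72.64 s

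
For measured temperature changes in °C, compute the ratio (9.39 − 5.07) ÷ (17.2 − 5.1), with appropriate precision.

0.357

9.39 − 5.07 = 4.32, limited to 2 d.p. → 3 s.f.; 17.2 − 5.1 = 12.1, limited to 1 d.p. → 3 s.f.
Carrying full precision, 4.32 ÷ 12.1 = 0.357024793388…; keep min(3, 3) = 3 s.f.
Rounded to 3 significant figures: 0.357.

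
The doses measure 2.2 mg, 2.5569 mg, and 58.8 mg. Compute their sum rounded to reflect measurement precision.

63.6 mg

2.2 mg + 2.5569 mg + 58.8 mg = 63.5569 mg.
Addition/subtraction keeps the fewest decimal places: 2.2 → 1 decimal place, 2.5569 → 4 decimal places, 58.8 → 1 decimal place; limit is 1.
Rounded to 1 decimal place: 63.6 mg.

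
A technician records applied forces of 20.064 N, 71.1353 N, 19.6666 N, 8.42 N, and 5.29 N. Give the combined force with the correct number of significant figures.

124.58 N

20.064 N + 71.1353 N + 19.6666 N + 8.42 N + 5.29 N = 124.5759 N.
Addition/subtraction keeps the fewest decimal places: 20.064 → 3 decimal places, 71.1353 → 4 decimal places, 19.6666 → 4 decimal places, 8.42 → 2 decimal places, 5.29 → 2 decimal places; limit is 2.
Rounded to 2 decimal places: 124.58 N.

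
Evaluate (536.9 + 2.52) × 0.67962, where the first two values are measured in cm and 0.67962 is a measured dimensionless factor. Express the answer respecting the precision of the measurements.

536.9 cm + 2.52 cm = 539.42 cm; the sum is limited to 1 decimal place (4 s.f.).
Carrying full precision, 539.42 × 0.67962 = 366.6006204 cm; 0.67962 has 5 s.f., so the result keeps min(4, 5) = 4 s.f.
Rounded to 4 significant figures: 366.6 cm.

366.6 cm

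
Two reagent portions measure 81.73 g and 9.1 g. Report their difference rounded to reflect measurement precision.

81.73 g − 9.1 g = 72.63 g.
Addition/subtraction keeps the fewest decimal places: 81.73 → 2 decimal places, 9.1 → 1 decimal place; limit is 1.
Rounded to 1 decimal place: 72.6 g.

72.6 g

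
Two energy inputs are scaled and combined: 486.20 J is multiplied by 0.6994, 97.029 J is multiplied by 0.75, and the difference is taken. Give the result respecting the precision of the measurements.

267 J

486.20 × 0.6994 = 340.04828 → 340.0 J (4 s.f., last digit at the 10^-1 place).
97.029 × 0.75 = 72.77175 → 73 J (2 s.f., last digit at the 10^0 place).
Difference: 267.27653 J; keep the coarser place, 10^0.
Result: 267 J.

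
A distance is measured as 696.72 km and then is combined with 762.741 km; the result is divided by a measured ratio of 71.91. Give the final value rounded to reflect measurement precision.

20.30 km

696.72 km + 762.741 km = 1459.461 km; the sum is limited to 2 decimal places (6 s.f.).
Carrying full precision, 1459.461 ÷ 71.91 = 20.2956612432… km; 71.91 has 4 s.f., so the result keeps min(6, 4) = 4 s.f.
Rounded to 4 significant figures: 20.30 km.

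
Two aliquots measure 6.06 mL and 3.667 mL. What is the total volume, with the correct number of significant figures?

6.06 mL + 3.667 mL = 9.727 mL.
Addition/subtraction keeps the fewest decimal places: 6.06 → 2 decimal places, 3.667 → 3 decimal places; limit is 2.
Rounded to 2 decimal places: 9.73 mL.

9.73 mL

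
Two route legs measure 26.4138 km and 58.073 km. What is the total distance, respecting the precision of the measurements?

26.4138 km + 58.073 km = 84.4868 km.
Addition/subtraction keeps the fewest decimal places: 26.4138 → 4 decimal places, 58.073 → 3 decimal places; limit is 3.
Rounded to 3 decimal places: 84.487 km.

84.487 km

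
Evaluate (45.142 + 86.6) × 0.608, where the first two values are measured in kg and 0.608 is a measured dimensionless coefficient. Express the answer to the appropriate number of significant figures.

45.142 kg + 86.6 kg = 131.742 kg; the sum is limited to 1 decimal place (4 s.f.).
Carrying full precision, 131.742 × 0.608 = 80.099136 kg; 0.608 has 3 s.f., so the result keeps min(4, 3) = 3 s.f.
Rounded to 3 significant figures: 80.1 kg.

80.1 kg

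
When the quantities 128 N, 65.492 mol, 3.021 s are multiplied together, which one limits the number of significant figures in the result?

128 N → 3 s.f.; 65.492 mol → 5 s.f.; 3.021 s → 4 s.f.
The fewest is 3 significant figures, from 128 N.

128 N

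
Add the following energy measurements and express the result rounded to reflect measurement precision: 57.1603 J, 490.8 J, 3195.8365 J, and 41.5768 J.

3785.4 J

57.1603 J + 490.8 J + 3195.8365 J + 41.5768 J = 3785.3736 J.
Addition/subtraction keeps the fewest decimal places: 57.1603 → 4 decimal places, 490.8 → 1 decimal place, 3195.8365 → 4 decimal places, 41.5768 → 4 decimal places; limit is 1.
Rounded to 1 decimal place: 3785.4 J.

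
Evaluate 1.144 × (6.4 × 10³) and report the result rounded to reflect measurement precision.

7.3 × 10³

1.144 × (6.4 × 10³) = 7321.6
Multiplication/division keeps the fewest significant figures: 1.144 → 4 s.f., 6.4 × 10³ → 2 s.f.; limit is 2.
Rounded to 2 significant figures: 7.3 × 10³.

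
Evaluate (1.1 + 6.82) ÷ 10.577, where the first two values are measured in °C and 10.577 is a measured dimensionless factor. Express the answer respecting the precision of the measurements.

0.75 °C

1.1 °C + 6.82 °C = 7.92 °C; the sum is limited to 1 decimal place (2 s.f.).
Carrying full precision, 7.92 ÷ 10.577 = 0.748794554221… °C; 10.577 has 5 s.f., so the result keeps min(2, 5) = 2 s.f.
Rounded to 2 significant figures: 0.75 °C.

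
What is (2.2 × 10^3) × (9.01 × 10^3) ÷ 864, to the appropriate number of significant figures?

(2.2 × 10^3) × (9.01 × 10^3) ÷ 864 = 22942.1296296…
Multiplication/division keeps the fewest significant figures: 2.2 × 10^3 → 2 s.f., 9.01 × 10^3 → 3 s.f., 864 → 3 s.f.; limit is 2.
Rounded to 2 significant figures: 2.3 × 10^4.

2.3 × 10^4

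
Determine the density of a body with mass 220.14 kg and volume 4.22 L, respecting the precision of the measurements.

52.2 kg/L

density = 220.14 kg ÷ 4.22 L = 52.1658767773… kg/L.
220.14 has 5 significant figures; 4.22 has 3.
Division/multiplication keeps the fewest: 3 significant figures.
Rounded: 52.2 kg/L.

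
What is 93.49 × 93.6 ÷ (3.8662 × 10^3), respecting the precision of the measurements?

2.26

93.49 × 93.6 ÷ (3.8662 × 10^3) = 2.26337592468…
Multiplication/division keeps the fewest significant figures: 93.49 → 4 s.f., 93.6 → 3 s.f., 3.8662 × 10^3 → 5 s.f.; limit is 3.
Rounded to 3 significant figures: 2.26.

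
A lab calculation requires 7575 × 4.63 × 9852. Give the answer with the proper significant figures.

7575 × 4.63 × 9852 = 345531807
Multiplication/division keeps the fewest significant figures: 7575 → 4 s.f., 4.63 → 3 s.f., 9852 → 4 s.f.; limit is 3.
Rounded to 3 significant figures: 3.46 × 10^8.

3.46 × 10^8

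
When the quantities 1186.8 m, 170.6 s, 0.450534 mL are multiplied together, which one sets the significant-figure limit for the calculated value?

170.6 s

1186.8 m → 5 s.f.; 170.6 s → 4 s.f.; 0.450534 mL → 6 s.f.
The fewest is 4 significant figures, from 170.6 s.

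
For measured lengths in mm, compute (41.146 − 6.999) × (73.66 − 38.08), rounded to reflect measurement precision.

41.146 − 6.999 = 34.147, limited to 3 d.p. → 5 s.f.; 73.66 − 38.08 = 35.58, limited to 2 d.p. → 4 s.f.
Carrying full precision, 34.147 × 35.58 = 1214.95026; keep min(5, 4) = 4 s.f.
Rounded to 4 significant figures: 1215 mm².

1215 mm²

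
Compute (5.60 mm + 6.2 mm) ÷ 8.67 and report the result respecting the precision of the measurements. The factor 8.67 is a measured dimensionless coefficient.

5.60 mm + 6.2 mm = 11.80 mm; the sum is limited to 1 decimal place (3 s.f.).
Carrying full precision, 11.80 ÷ 8.67 = 1.36101499423… mm; 8.67 has 3 s.f., so the result keeps min(3, 3) = 3 s.f.
Rounded to 3 significant figures: 1.36 mm.

1.36 mm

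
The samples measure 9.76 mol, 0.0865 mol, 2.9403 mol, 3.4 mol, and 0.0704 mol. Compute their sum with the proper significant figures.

16.3 mol

9.76 mol + 0.0865 mol + 2.9403 mol + 3.4 mol + 0.0704 mol = 16.2572 mol.
Addition/subtraction keeps the fewest decimal places: 9.76 → 2 decimal places, 0.0865 → 4 decimal places, 2.9403 → 4 decimal places, 3.4 → 1 decimal place, 0.0704 → 4 decimal places; limit is 1.
Rounded to 1 decimal place: 16.3 mol.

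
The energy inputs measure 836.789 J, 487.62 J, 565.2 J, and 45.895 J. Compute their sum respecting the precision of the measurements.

1935.5 J

836.789 J + 487.62 J + 565.2 J + 45.895 J = 1935.504 J.
Addition/subtraction keeps the fewest decimal places: 836.789 → 3 decimal places, 487.62 → 2 decimal places, 565.2 → 1 decimal place, 45.895 → 3 decimal places; limit is 1.
Rounded to 1 decimal place: 1935.5 J.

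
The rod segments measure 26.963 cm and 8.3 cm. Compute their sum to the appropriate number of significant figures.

35.3 cm

26.963 cm + 8.3 cm = 35.263 cm.
Addition/subtraction keeps the fewest decimal places: 26.963 → 3 decimal places, 8.3 → 1 decimal place; limit is 1.
Rounded to 1 decimal place: 35.3 cm.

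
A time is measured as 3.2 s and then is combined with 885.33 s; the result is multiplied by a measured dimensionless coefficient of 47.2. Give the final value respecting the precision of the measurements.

4.19 × 10^4 s

3.2 s + 885.33 s = 888.53 s; the sum is limited to 1 decimal place (4 s.f.).
Carrying full precision, 888.53 × 47.2 = 41938.616 s; 47.2 has 3 s.f., so the result keeps min(4, 3) = 3 s.f.
Rounded to 3 significant figures: 4.19 × 10^4 s.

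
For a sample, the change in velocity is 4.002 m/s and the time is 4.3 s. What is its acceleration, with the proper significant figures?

acceleration = 4.002 m/s ÷ 4.3 s = 0.930697674419… m/s².
4.002 has 4 significant figures; 4.3 has 2.
Division/multiplication keeps the fewest: 2 significant figures.
Rounded: 0.93 m/s².

0.93 m/s²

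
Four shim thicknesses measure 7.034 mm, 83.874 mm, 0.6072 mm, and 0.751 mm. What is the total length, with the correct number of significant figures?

92.266 mm

7.034 mm + 83.874 mm + 0.6072 mm + 0.751 mm = 92.2662 mm.
Addition/subtraction keeps the fewest decimal places: 7.034 → 3 decimal places, 83.874 → 3 decimal places, 0.6072 → 4 decimal places, 0.751 → 3 decimal places; limit is 3.
Rounded to 3 decimal places: 92.266 mm.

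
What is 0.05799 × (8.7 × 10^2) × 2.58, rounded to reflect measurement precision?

0.05799 × (8.7 × 10^2) × 2.58 = 130.164354
Multiplication/division keeps the fewest significant figures: 0.05799 → 4 s.f., 8.7 × 10^2 → 2 s.f., 2.58 → 3 s.f.; limit is 2.
Rounded to 2 significant figures: 1.3 × 10^2.

1.3 × 10^2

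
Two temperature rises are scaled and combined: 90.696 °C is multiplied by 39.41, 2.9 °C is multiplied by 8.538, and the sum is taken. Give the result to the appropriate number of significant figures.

90.696 × 39.41 = 3574.32936 → 3574 °C (4 s.f., last digit at the 10^0 place).
2.9 × 8.538 = 24.7602 → 25 °C (2 s.f., last digit at the 10^0 place).
Sum: 3599.08956 °C; keep the coarser place, 10^0.
Result: 3599 °C.

3599 °C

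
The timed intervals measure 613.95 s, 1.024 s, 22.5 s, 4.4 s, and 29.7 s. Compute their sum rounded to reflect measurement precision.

6.716 × 10^2 s

613.95 s + 1.024 s + 22.5 s + 4.4 s + 29.7 s = 671.574 s.
Addition/subtraction keeps the fewest decimal places: 613.95 → 2 decimal places, 1.024 → 3 decimal places, 22.5 → 1 decimal place, 4.4 → 1 decimal place, 29.7 → 1 decimal place; limit is 1.
Rounded to 1 decimal place: 6.716 × 10^2 s.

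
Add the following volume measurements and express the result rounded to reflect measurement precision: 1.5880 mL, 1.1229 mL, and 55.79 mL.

1.5880 mL + 1.1229 mL + 55.79 mL = 58.5009 mL.
Addition/subtraction keeps the fewest decimal places: 1.5880 → 4 decimal places, 1.1229 → 4 decimal places, 55.79 → 2 decimal places; limit is 2.
Rounded to 2 decimal places: 58.50 mL.

58.50 mL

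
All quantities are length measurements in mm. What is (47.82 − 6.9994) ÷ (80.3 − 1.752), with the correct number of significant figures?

47.82 − 6.9994 = 40.8206, limited to 2 d.p. → 4 s.f.; 80.3 − 1.752 = 78.548, limited to 1 d.p. → 3 s.f.
Carrying full precision, 40.8206 ÷ 78.548 = 0.519689871162…; keep min(4, 3) = 3 s.f.
Rounded to 3 significant figures: 0.520.

0.520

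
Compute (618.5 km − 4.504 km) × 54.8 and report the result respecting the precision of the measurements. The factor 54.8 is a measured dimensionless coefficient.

618.5 km − 4.504 km = 613.996 km; the difference is limited to 1 decimal place (4 s.f.).
Carrying full precision, 613.996 × 54.8 = 33646.9808 km; 54.8 has 3 s.f., so the result keeps min(4, 3) = 3 s.f.
Rounded to 3 significant figures: 3.36 × 10⁴ km.

3.36 × 10⁴ km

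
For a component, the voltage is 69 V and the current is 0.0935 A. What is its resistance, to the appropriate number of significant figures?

7.4 × 10² Ω

resistance = 69 V ÷ 0.0935 A = 737.967914439… Ω.
69 has 2 significant figures; 0.0935 has 3.
Division/multiplication keeps the fewest: 2 significant figures.
Rounded: 7.4 × 10² Ω.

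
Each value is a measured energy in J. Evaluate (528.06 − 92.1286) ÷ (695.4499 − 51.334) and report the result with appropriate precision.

6.7679 × 10⁻¹

528.06 − 92.1286 = 435.9314, limited to 2 d.p. → 5 s.f.; 695.4499 − 51.334 = 644.1159, limited to 3 d.p. → 6 s.f.
Carrying full precision, 435.9314 ÷ 644.1159 = 0.676790310564…; keep min(5, 6) = 5 s.f.
Rounded to 5 significant figures: 6.7679 × 10⁻¹.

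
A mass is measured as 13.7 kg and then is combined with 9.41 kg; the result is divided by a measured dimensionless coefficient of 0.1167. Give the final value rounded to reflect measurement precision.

13.7 kg + 9.41 kg = 23.11 kg; the sum is limited to 1 decimal place (3 s.f.).
Carrying full precision, 23.11 ÷ 0.1167 = 198.029134533… kg; 0.1167 has 4 s.f., so the result keeps min(3, 4) = 3 s.f.
Rounded to 3 significant figures: 198 kg.

198 kg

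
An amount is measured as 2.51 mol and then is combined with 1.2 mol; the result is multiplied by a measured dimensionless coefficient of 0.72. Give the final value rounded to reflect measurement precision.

2.51 mol + 1.2 mol = 3.71 mol; the sum is limited to 1 decimal place (2 s.f.).
Carrying full precision, 3.71 × 0.72 = 2.6712 mol; 0.72 has 2 s.f., so the result keeps min(2, 2) = 2 s.f.
Rounded to 2 significant figures: 2.7 mol.

2.7 mol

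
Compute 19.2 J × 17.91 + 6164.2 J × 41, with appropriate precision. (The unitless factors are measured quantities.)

19.2 × 17.91 = 343.872 → 344 J (3 s.f., last digit at the 10^0 place).
6164.2 × 41 = 252732.2 → 2.5 × 10⁵ J (2 s.f., last digit at the 10^4 place).
Sum: 253076.072 J; keep the coarser place, 10^4.
Result: 2.5 × 10⁵ J.

2.5 × 10⁵ J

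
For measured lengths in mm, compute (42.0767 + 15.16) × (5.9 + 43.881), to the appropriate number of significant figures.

42.0767 + 15.16 = 57.2367, limited to 2 d.p. → 4 s.f.; 5.9 + 43.881 = 49.781, limited to 1 d.p. → 3 s.f.
Carrying full precision, 57.2367 × 49.781 = 2849.3001627; keep min(4, 3) = 3 s.f.
Rounded to 3 significant figures: 2.85 × 10³ mm².

2.85 × 10³ mm²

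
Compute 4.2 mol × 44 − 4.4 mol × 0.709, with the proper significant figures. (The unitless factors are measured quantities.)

4.2 × 44 = 184.8 → 1.8 × 10^2 mol (2 s.f., last digit at the 10^1 place).
4.4 × 0.709 = 3.1196 → 3.1 mol (2 s.f., last digit at the 10^-1 place).
Difference: 181.6804 mol; keep the coarser place, 10^1.
Result: 1.8 × 10^2 mol.

1.8 × 10^2 mol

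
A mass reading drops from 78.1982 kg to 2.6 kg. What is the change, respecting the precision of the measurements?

75.6 kg

78.1982 kg − 2.6 kg = 75.5982 kg.
Addition/subtraction keeps the fewest decimal places: 78.1982 → 4 decimal places, 2.6 → 1 decimal place; limit is 1.
Rounded to 1 decimal place: 75.6 kg.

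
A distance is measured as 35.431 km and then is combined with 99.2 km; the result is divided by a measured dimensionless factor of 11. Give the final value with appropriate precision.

35.431 km + 99.2 km = 134.631 km; the sum is limited to 1 decimal place (4 s.f.).
Carrying full precision, 134.631 ÷ 11 = 12.2391818182… km; 11 has 2 s.f., so the result keeps min(4, 2) = 2 s.f.
Rounded to 2 significant figures: 12 km.

12 km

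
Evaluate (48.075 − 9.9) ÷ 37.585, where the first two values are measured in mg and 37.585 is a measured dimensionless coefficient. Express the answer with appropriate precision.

1.02 mg

48.075 mg − 9.9 mg = 38.175 mg; the difference is limited to 1 decimal place (3 s.f.).
Carrying full precision, 38.175 ÷ 37.585 = 1.01569775176… mg; 37.585 has 5 s.f., so the result keeps min(3, 5) = 3 s.f.
Rounded to 3 significant figures: 1.02 mg.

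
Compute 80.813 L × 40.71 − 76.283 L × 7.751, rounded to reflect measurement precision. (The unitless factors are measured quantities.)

80.813 × 40.71 = 3289.89723 → 3290. L (4 s.f., last digit at the 10^0 place).
76.283 × 7.751 = 591.269533 → 591.3 L (4 s.f., last digit at the 10^-1 place).
Difference: 2698.627697 L; keep the coarser place, 10^0.
Result: 2699 L.

2699 L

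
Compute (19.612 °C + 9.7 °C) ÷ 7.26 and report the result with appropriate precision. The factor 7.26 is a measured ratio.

19.612 °C + 9.7 °C = 29.312 °C; the sum is limited to 1 decimal place (3 s.f.).
Carrying full precision, 29.312 ÷ 7.26 = 4.03746556474… °C; 7.26 has 3 s.f., so the result keeps min(3, 3) = 3 s.f.
Rounded to 3 significant figures: 4.04 °C.

4.04 °C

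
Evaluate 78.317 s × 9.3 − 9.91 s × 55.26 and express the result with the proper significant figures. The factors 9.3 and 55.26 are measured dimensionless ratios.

1.8 × 10^2 s

78.317 × 9.3 = 728.3481 → 7.3 × 10^2 s (2 s.f., last digit at the 10^1 place).
9.91 × 55.26 = 547.6266 → 548 s (3 s.f., last digit at the 10^0 place).
Difference: 180.7215 s; keep the coarser place, 10^1.
Result: 1.8 × 10^2 s.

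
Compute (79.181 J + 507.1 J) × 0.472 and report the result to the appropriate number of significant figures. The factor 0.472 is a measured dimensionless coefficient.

277 J

79.181 J + 507.1 J = 586.281 J; the sum is limited to 1 decimal place (4 s.f.).
Carrying full precision, 586.281 × 0.472 = 276.724632 J; 0.472 has 3 s.f., so the result keeps min(4, 3) = 3 s.f.
Rounded to 3 significant figures: 277 J.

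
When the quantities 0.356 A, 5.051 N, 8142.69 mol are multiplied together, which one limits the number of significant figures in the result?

0.356 A → 3 s.f.; 5.051 N → 4 s.f.; 8142.69 mol → 6 s.f.
The fewest is 3 significant figures, from 0.356 A.

0.356 A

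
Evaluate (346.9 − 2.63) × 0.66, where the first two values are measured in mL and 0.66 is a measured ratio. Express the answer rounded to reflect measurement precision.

2.3 × 10² mL

346.9 mL − 2.63 mL = 344.27 mL; the difference is limited to 1 decimal place (4 s.f.).
Carrying full precision, 344.27 × 0.66 = 227.2182 mL; 0.66 has 2 s.f., so the result keeps min(4, 2) = 2 s.f.
Rounded to 2 significant figures: 2.3 × 10² mL.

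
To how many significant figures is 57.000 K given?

57.000: trailing zeros after a decimal point are significant.

5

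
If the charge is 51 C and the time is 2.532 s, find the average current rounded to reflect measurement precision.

20. A

average current = 51 C ÷ 2.532 s = 20.1421800948… A.
51 has 2 significant figures; 2.532 has 4.
Division/multiplication keeps the fewest: 2 significant figures.
Rounded: 20. A.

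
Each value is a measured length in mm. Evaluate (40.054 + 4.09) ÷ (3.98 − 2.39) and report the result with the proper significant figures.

40.054 + 4.09 = 44.144, limited to 2 d.p. → 4 s.f.; 3.98 − 2.39 = 1.59, limited to 2 d.p. → 3 s.f.
Carrying full precision, 44.144 ÷ 1.59 = 27.7635220126…; keep min(4, 3) = 3 s.f.
Rounded to 3 significant figures: 27.8.

27.8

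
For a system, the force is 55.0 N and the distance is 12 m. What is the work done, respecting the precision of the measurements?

6.6 × 10² J

work done = 55.0 N × 12 m = 660 J.
55.0 has 3 significant figures; 12 has 2.
Division/multiplication keeps the fewest: 2 significant figures.
Rounded: 6.6 × 10² J.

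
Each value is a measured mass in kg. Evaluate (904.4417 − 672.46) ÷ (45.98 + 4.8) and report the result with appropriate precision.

904.4417 − 672.46 = 231.9817, limited to 2 d.p. → 5 s.f.; 45.98 + 4.8 = 50.78, limited to 1 d.p. → 3 s.f.
Carrying full precision, 231.9817 ÷ 50.78 = 4.56836746751…; keep min(5, 3) = 3 s.f.
Rounded to 3 significant figures: 4.57.

4.57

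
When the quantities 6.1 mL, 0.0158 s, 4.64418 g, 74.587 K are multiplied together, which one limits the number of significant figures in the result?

6.1 mL → 2 s.f.; 0.0158 s → 3 s.f.; 4.64418 g → 6 s.f.; 74.587 K → 5 s.f.
The fewest is 2 significant figures, from 6.1 mL.

6.1 mL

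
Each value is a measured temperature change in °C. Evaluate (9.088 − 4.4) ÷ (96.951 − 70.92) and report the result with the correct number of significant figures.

0.18

9.088 − 4.4 = 4.688, limited to 1 d.p. → 2 s.f.; 96.951 − 70.92 = 26.031, limited to 2 d.p. → 4 s.f.
Carrying full precision, 4.688 ÷ 26.031 = 0.180092966079…; keep min(2, 4) = 2 s.f.
Rounded to 2 significant figures: 0.18.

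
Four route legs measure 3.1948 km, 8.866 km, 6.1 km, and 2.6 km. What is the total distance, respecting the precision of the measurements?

20.8 km

3.1948 km + 8.866 km + 6.1 km + 2.6 km = 20.7608 km.
Addition/subtraction keeps the fewest decimal places: 3.1948 → 4 decimal places, 8.866 → 3 decimal places, 6.1 → 1 decimal place, 2.6 → 1 decimal place; limit is 1.
Rounded to 1 decimal place: 20.8 km.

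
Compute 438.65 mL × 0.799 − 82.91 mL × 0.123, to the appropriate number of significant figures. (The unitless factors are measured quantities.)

438.65 × 0.799 = 350.48135 → 350. mL (3 s.f., last digit at the 10^0 place).
82.91 × 0.123 = 10.19793 → 10.2 mL (3 s.f., last digit at the 10^-1 place).
Difference: 340.28342 mL; keep the coarser place, 10^0.
Result: 3.40 × 10² mL.

3.40 × 10² mL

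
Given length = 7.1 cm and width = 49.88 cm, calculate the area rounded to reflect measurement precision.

3.5 × 10² cm²

area = 7.1 cm × 49.88 cm = 354.148 cm².
7.1 has 2 significant figures; 49.88 has 4.
Division/multiplication keeps the fewest: 2 significant figures.
Rounded: 3.5 × 10² cm².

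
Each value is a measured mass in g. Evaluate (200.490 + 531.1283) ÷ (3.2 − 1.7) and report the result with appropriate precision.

4.9 × 10^2

200.490 + 531.1283 = 731.6183, limited to 3 d.p. → 6 s.f.; 3.2 − 1.7 = 1.5, limited to 1 d.p. → 2 s.f.
Carrying full precision, 731.6183 ÷ 1.5 = 487.745533333…; keep min(6, 2) = 2 s.f.
Rounded to 2 significant figures: 4.9 × 10^2.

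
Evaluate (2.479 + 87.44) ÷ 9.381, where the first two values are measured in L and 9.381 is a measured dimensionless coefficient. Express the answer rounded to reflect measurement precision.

2.479 L + 87.44 L = 89.919 L; the sum is limited to 2 decimal places (4 s.f.).
Carrying full precision, 89.919 ÷ 9.381 = 9.58522545571… L; 9.381 has 4 s.f., so the result keeps min(4, 4) = 4 s.f.
Rounded to 4 significant figures: 9.585 L.

9.585 L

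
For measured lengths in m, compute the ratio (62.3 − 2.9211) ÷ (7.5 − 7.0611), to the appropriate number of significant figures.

1 × 10²

62.3 − 2.9211 = 59.3789, limited to 1 d.p. → 3 s.f.; 7.5 − 7.0611 = 0.4389, limited to 1 d.p. → 1 s.f.
Carrying full precision, 59.3789 ÷ 0.4389 = 135.290271132…; keep min(3, 1) = 1 s.f.
Rounded to 1 significant figure: 1 × 10².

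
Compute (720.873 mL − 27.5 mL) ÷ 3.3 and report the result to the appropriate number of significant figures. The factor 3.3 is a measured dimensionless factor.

2.1 × 10² mL

720.873 mL − 27.5 mL = 693.373 mL; the difference is limited to 1 decimal place (4 s.f.).
Carrying full precision, 693.373 ÷ 3.3 = 210.113030303… mL; 3.3 has 2 s.f., so the result keeps min(4, 2) = 2 s.f.
Rounded to 2 significant figures: 2.1 × 10² mL.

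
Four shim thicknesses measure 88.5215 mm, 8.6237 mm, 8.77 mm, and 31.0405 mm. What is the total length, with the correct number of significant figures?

1.3696 × 10² mm

88.5215 mm + 8.6237 mm + 8.77 mm + 31.0405 mm = 136.9557 mm.
Addition/subtraction keeps the fewest decimal places: 88.5215 → 4 decimal places, 8.6237 → 4 decimal places, 8.77 → 2 decimal places, 31.0405 → 4 decimal places; limit is 2.
Rounded to 2 decimal places: 1.3696 × 10² mm.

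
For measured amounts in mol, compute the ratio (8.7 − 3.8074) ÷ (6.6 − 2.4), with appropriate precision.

8.7 − 3.8074 = 4.8926, limited to 1 d.p. → 2 s.f.; 6.6 − 2.4 = 4.2, limited to 1 d.p. → 2 s.f.
Carrying full precision, 4.8926 ÷ 4.2 = 1.1649047619…; keep min(2, 2) = 2 s.f.
Rounded to 2 significant figures: 1.2.

1.2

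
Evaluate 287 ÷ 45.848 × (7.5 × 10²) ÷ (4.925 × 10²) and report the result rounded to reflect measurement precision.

9.5

287 ÷ 45.848 × (7.5 × 10²) ÷ (4.925 × 10²) = 9.53271326041…
Multiplication/division keeps the fewest significant figures: 287 → 3 s.f., 45.848 → 5 s.f., 7.5 × 10² → 2 s.f., 4.925 × 10² → 4 s.f.; limit is 2.
Rounded to 2 significant figures: 9.5.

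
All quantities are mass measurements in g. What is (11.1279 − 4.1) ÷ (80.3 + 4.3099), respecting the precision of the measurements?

11.1279 − 4.1 = 7.0279, limited to 1 d.p. → 2 s.f.; 80.3 + 4.3099 = 84.6099, limited to 1 d.p. → 3 s.f.
Carrying full precision, 7.0279 ÷ 84.6099 = 0.0830623839527…; keep min(2, 3) = 2 s.f.
Rounded to 2 significant figures: 0.083.

0.083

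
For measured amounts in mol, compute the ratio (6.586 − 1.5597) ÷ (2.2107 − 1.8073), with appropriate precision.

6.586 − 1.5597 = 5.0263, limited to 3 d.p. → 4 s.f.; 2.2107 − 1.8073 = 0.4034, limited to 4 d.p. → 4 s.f.
Carrying full precision, 5.0263 ÷ 0.4034 = 12.4598413485…; keep min(4, 4) = 4 s.f.
Rounded to 4 significant figures: 12.46.

12.46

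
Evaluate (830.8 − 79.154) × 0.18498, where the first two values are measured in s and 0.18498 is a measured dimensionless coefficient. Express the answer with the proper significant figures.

830.8 s − 79.154 s = 751.646 s; the difference is limited to 1 decimal place (4 s.f.).
Carrying full precision, 751.646 × 0.18498 = 139.03947708 s; 0.18498 has 5 s.f., so the result keeps min(4, 5) = 4 s.f.
Rounded to 4 significant figures: 139.0 s.

139.0 s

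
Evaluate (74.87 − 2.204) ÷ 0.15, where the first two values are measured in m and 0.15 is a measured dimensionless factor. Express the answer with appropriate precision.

4.8 × 10^2 m

74.87 m − 2.204 m = 72.666 m; the difference is limited to 2 decimal places (4 s.f.).
Carrying full precision, 72.666 ÷ 0.15 = 484.44 m; 0.15 has 2 s.f., so the result keeps min(4, 2) = 2 s.f.
Rounded to 2 significant figures: 4.8 × 10^2 m.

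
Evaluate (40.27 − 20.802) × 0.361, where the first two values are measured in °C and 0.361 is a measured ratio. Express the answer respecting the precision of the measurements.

7.03 °C

40.27 °C − 20.802 °C = 19.468 °C; the difference is limited to 2 decimal places (4 s.f.).
Carrying full precision, 19.468 × 0.361 = 7.027948 °C; 0.361 has 3 s.f., so the result keeps min(4, 3) = 3 s.f.
Rounded to 3 significant figures: 7.03 °C.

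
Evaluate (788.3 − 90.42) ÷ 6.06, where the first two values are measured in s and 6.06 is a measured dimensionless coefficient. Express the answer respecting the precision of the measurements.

115 s

788.3 s − 90.42 s = 697.88 s; the difference is limited to 1 decimal place (4 s.f.).
Carrying full precision, 697.88 ÷ 6.06 = 115.161716172… s; 6.06 has 3 s.f., so the result keeps min(4, 3) = 3 s.f.
Rounded to 3 significant figures: 115 s.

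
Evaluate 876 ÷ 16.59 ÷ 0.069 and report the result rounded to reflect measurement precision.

876 ÷ 16.59 ÷ 0.069 = 765.259323322…
Multiplication/division keeps the fewest significant figures: 876 → 3 s.f., 16.59 → 4 s.f., 0.069 → 2 s.f.; limit is 2.
Rounded to 2 significant figures: 7.7 × 10².

7.7 × 10²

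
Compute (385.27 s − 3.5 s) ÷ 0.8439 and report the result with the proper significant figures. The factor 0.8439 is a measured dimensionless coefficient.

452.4 s

385.27 s − 3.5 s = 381.77 s; the difference is limited to 1 decimal place (4 s.f.).
Carrying full precision, 381.77 ÷ 0.8439 = 452.387723664… s; 0.8439 has 4 s.f., so the result keeps min(4, 4) = 4 s.f.
Rounded to 4 significant figures: 452.4 s.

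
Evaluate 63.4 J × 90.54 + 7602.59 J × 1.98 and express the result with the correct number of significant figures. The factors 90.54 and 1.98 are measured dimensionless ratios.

2.08 × 10^4 J

63.4 × 90.54 = 5740.236 → 5.74 × 10^3 J (3 s.f., last digit at the 10^1 place).
7602.59 × 1.98 = 15053.1282 → 1.51 × 10^4 J (3 s.f., last digit at the 10^2 place).
Sum: 20793.3642 J; keep the coarser place, 10^2.
Result: 2.08 × 10^4 J.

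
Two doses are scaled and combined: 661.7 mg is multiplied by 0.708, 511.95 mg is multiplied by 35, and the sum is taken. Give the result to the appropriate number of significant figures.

1.8 × 10⁴ mg

661.7 × 0.708 = 468.4836 → 468 mg (3 s.f., last digit at the 10^0 place).
511.95 × 35 = 17918.25 → 1.8 × 10⁴ mg (2 s.f., last digit at the 10^3 place).
Sum: 18386.7336 mg; keep the coarser place, 10^3.
Result: 1.8 × 10⁴ mg.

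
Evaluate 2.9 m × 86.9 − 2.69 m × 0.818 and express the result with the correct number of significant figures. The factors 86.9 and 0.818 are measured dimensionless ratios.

2.5 × 10^2 m

2.9 × 86.9 = 252.01 → 2.5 × 10^2 m (2 s.f., last digit at the 10^1 place).
2.69 × 0.818 = 2.20042 → 2.20 m (3 s.f., last digit at the 10^-2 place).
Difference: 249.80958 m; keep the coarser place, 10^1.
Result: 2.5 × 10^2 m.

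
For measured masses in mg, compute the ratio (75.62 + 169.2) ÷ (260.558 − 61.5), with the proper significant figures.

1.230

75.62 + 169.2 = 244.82, limited to 1 d.p. → 4 s.f.; 260.558 − 61.5 = 199.058, limited to 1 d.p. → 4 s.f.
Carrying full precision, 244.82 ÷ 199.058 = 1.22989279506…; keep min(4, 4) = 4 s.f.
Rounded to 4 significant figures: 1.230.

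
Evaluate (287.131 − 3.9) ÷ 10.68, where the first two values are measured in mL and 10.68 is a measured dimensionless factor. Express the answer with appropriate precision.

287.131 mL − 3.9 mL = 283.231 mL; the difference is limited to 1 decimal place (4 s.f.).
Carrying full precision, 283.231 ÷ 10.68 = 26.5197565543… mL; 10.68 has 4 s.f., so the result keeps min(4, 4) = 4 s.f.
Rounded to 4 significant figures: 26.52 mL.

26.52 mL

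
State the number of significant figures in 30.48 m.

30.48: zeros between nonzero digits are significant.

4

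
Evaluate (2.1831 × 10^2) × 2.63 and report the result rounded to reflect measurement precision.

574

(2.1831 × 10^2) × 2.63 = 574.1553
Multiplication/division keeps the fewest significant figures: 2.1831 × 10^2 → 5 s.f., 2.63 → 3 s.f.; limit is 3.
Rounded to 3 significant figures: 574.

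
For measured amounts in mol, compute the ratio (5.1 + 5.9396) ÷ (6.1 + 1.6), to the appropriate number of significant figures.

5.1 + 5.9396 = 11.0396, limited to 1 d.p. → 3 s.f.; 6.1 + 1.6 = 7.7, limited to 1 d.p. → 2 s.f.
Carrying full precision, 11.0396 ÷ 7.7 = 1.43371428571…; keep min(3, 2) = 2 s.f.
Rounded to 2 significant figures: 1.4.

1.4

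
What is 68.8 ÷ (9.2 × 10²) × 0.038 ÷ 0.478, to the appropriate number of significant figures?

0.0059

68.8 ÷ (9.2 × 10²) × 0.038 ÷ 0.478 = 0.00594506094233…
Multiplication/division keeps the fewest significant figures: 68.8 → 3 s.f., 9.2 × 10² → 2 s.f., 0.038 → 2 s.f., 0.478 → 3 s.f.; limit is 2.
Rounded to 2 significant figures: 0.0059.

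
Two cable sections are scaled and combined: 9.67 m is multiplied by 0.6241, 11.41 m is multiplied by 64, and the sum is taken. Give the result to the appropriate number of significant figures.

7.4 × 10² m

9.67 × 0.6241 = 6.035047 → 6.04 m (3 s.f., last digit at the 10^-2 place).
11.41 × 64 = 730.24 → 7.3 × 10² m (2 s.f., last digit at the 10^1 place).
Sum: 736.275047 m; keep the coarser place, 10^1.
Result: 7.4 × 10² m.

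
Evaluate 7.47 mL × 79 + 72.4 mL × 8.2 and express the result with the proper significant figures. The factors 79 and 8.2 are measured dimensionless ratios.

1.18 × 10³ mL

7.47 × 79 = 590.13 → 5.9 × 10² mL (2 s.f., last digit at the 10^1 place).
72.4 × 8.2 = 593.68 → 5.9 × 10² mL (2 s.f., last digit at the 10^1 place).
Sum: 1183.81 mL; keep the coarser place, 10^1.
Result: 1.18 × 10³ mL.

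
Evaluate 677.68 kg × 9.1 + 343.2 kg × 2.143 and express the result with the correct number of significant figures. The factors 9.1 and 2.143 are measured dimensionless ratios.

677.68 × 9.1 = 6166.888 → 6.2 × 10^3 kg (2 s.f., last digit at the 10^2 place).
343.2 × 2.143 = 735.4776 → 735.5 kg (4 s.f., last digit at the 10^-1 place).
Sum: 6902.3656 kg; keep the coarser place, 10^2.
Result: 6.9 × 10^3 kg.

6.9 × 10^3 kg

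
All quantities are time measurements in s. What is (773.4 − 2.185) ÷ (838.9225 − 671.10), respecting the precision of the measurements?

4.595

773.4 − 2.185 = 771.215, limited to 1 d.p. → 4 s.f.; 838.9225 − 671.10 = 167.8225, limited to 2 d.p. → 5 s.f.
Carrying full precision, 771.215 ÷ 167.8225 = 4.59542075705…; keep min(4, 5) = 4 s.f.
Rounded to 4 significant figures: 4.595.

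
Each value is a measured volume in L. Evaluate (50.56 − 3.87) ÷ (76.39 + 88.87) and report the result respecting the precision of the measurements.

0.2825

50.56 − 3.87 = 46.69, limited to 2 d.p. → 4 s.f.; 76.39 + 88.87 = 165.26, limited to 2 d.p. → 5 s.f.
Carrying full precision, 46.69 ÷ 165.26 = 0.282524506838…; keep min(4, 5) = 4 s.f.
Rounded to 4 significant figures: 0.2825.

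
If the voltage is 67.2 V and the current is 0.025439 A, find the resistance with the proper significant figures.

resistance = 67.2 V ÷ 0.025439 A = 2641.61327096… Ω.
67.2 has 3 significant figures; 0.025439 has 5.
Division/multiplication keeps the fewest: 3 significant figures.
Rounded: 2.64 × 10³ Ω.

2.64 × 10³ Ω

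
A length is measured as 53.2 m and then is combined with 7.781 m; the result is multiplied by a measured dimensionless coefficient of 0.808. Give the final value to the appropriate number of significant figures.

49.3 m

53.2 m + 7.781 m = 60.981 m; the sum is limited to 1 decimal place (3 s.f.).
Carrying full precision, 60.981 × 0.808 = 49.272648 m; 0.808 has 3 s.f., so the result keeps min(3, 3) = 3 s.f.
Rounded to 3 significant figures: 49.3 m.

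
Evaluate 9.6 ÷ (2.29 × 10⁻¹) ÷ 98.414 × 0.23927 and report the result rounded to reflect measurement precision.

9.6 ÷ (2.29 × 10⁻¹) ÷ 98.414 × 0.23927 = 0.101921807376…
Multiplication/division keeps the fewest significant figures: 9.6 → 2 s.f., 2.29 × 10⁻¹ → 3 s.f., 98.414 → 5 s.f., 0.23927 → 5 s.f.; limit is 2.
Rounded to 2 significant figures: 0.10.

0.10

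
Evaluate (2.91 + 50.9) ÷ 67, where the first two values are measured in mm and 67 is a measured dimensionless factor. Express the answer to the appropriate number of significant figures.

2.91 mm + 50.9 mm = 53.81 mm; the sum is limited to 1 decimal place (3 s.f.).
Carrying full precision, 53.81 ÷ 67 = 0.803134328358… mm; 67 has 2 s.f., so the result keeps min(3, 2) = 2 s.f.
Rounded to 2 significant figures: 0.80 mm.

0.80 mm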